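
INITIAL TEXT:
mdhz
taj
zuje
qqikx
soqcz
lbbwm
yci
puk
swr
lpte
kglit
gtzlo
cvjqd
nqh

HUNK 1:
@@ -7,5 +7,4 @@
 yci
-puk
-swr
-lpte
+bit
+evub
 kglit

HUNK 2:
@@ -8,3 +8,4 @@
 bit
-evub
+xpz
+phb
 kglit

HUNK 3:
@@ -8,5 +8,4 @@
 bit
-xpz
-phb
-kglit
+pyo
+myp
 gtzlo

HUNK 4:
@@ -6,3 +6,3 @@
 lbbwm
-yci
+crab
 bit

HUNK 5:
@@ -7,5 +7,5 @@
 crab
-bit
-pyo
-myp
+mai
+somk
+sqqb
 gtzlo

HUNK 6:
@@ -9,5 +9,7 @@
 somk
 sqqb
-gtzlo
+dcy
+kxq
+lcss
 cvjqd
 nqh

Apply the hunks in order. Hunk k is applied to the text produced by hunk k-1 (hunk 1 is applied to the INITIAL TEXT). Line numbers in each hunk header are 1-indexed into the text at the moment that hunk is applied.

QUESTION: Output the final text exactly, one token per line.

Answer: mdhz
taj
zuje
qqikx
soqcz
lbbwm
crab
mai
somk
sqqb
dcy
kxq
lcss
cvjqd
nqh

Derivation:
Hunk 1: at line 7 remove [puk,swr,lpte] add [bit,evub] -> 13 lines: mdhz taj zuje qqikx soqcz lbbwm yci bit evub kglit gtzlo cvjqd nqh
Hunk 2: at line 8 remove [evub] add [xpz,phb] -> 14 lines: mdhz taj zuje qqikx soqcz lbbwm yci bit xpz phb kglit gtzlo cvjqd nqh
Hunk 3: at line 8 remove [xpz,phb,kglit] add [pyo,myp] -> 13 lines: mdhz taj zuje qqikx soqcz lbbwm yci bit pyo myp gtzlo cvjqd nqh
Hunk 4: at line 6 remove [yci] add [crab] -> 13 lines: mdhz taj zuje qqikx soqcz lbbwm crab bit pyo myp gtzlo cvjqd nqh
Hunk 5: at line 7 remove [bit,pyo,myp] add [mai,somk,sqqb] -> 13 lines: mdhz taj zuje qqikx soqcz lbbwm crab mai somk sqqb gtzlo cvjqd nqh
Hunk 6: at line 9 remove [gtzlo] add [dcy,kxq,lcss] -> 15 lines: mdhz taj zuje qqikx soqcz lbbwm crab mai somk sqqb dcy kxq lcss cvjqd nqh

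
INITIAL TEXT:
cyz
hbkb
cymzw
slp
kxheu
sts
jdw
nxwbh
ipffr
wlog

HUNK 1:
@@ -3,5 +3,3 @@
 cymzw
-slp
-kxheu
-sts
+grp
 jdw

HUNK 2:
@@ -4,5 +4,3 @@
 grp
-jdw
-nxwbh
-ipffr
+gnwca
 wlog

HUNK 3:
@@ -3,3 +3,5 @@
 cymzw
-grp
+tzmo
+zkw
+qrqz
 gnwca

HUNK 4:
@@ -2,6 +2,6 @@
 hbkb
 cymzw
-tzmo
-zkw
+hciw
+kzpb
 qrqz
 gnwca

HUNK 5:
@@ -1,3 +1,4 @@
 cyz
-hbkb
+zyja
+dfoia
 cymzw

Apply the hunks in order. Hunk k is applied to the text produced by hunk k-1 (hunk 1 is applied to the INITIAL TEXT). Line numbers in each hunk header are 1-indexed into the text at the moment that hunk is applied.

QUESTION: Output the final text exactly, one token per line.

Hunk 1: at line 3 remove [slp,kxheu,sts] add [grp] -> 8 lines: cyz hbkb cymzw grp jdw nxwbh ipffr wlog
Hunk 2: at line 4 remove [jdw,nxwbh,ipffr] add [gnwca] -> 6 lines: cyz hbkb cymzw grp gnwca wlog
Hunk 3: at line 3 remove [grp] add [tzmo,zkw,qrqz] -> 8 lines: cyz hbkb cymzw tzmo zkw qrqz gnwca wlog
Hunk 4: at line 2 remove [tzmo,zkw] add [hciw,kzpb] -> 8 lines: cyz hbkb cymzw hciw kzpb qrqz gnwca wlog
Hunk 5: at line 1 remove [hbkb] add [zyja,dfoia] -> 9 lines: cyz zyja dfoia cymzw hciw kzpb qrqz gnwca wlog

Answer: cyz
zyja
dfoia
cymzw
hciw
kzpb
qrqz
gnwca
wlog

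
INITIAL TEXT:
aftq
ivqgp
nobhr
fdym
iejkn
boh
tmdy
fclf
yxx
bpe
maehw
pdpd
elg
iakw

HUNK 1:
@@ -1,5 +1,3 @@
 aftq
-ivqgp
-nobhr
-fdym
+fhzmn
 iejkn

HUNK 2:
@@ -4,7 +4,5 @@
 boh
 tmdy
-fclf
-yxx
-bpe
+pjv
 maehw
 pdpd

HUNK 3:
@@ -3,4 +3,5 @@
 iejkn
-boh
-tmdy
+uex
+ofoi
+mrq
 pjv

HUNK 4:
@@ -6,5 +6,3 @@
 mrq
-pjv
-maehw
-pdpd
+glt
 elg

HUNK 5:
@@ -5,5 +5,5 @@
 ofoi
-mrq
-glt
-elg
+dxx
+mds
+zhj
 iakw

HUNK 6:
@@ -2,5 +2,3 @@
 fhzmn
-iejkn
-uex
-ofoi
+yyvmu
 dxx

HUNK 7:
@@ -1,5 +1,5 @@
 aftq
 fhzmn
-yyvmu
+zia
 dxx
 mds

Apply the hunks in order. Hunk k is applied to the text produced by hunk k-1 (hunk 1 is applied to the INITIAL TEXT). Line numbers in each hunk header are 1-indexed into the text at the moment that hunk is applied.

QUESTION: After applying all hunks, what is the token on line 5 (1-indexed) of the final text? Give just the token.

Answer: mds

Derivation:
Hunk 1: at line 1 remove [ivqgp,nobhr,fdym] add [fhzmn] -> 12 lines: aftq fhzmn iejkn boh tmdy fclf yxx bpe maehw pdpd elg iakw
Hunk 2: at line 4 remove [fclf,yxx,bpe] add [pjv] -> 10 lines: aftq fhzmn iejkn boh tmdy pjv maehw pdpd elg iakw
Hunk 3: at line 3 remove [boh,tmdy] add [uex,ofoi,mrq] -> 11 lines: aftq fhzmn iejkn uex ofoi mrq pjv maehw pdpd elg iakw
Hunk 4: at line 6 remove [pjv,maehw,pdpd] add [glt] -> 9 lines: aftq fhzmn iejkn uex ofoi mrq glt elg iakw
Hunk 5: at line 5 remove [mrq,glt,elg] add [dxx,mds,zhj] -> 9 lines: aftq fhzmn iejkn uex ofoi dxx mds zhj iakw
Hunk 6: at line 2 remove [iejkn,uex,ofoi] add [yyvmu] -> 7 lines: aftq fhzmn yyvmu dxx mds zhj iakw
Hunk 7: at line 1 remove [yyvmu] add [zia] -> 7 lines: aftq fhzmn zia dxx mds zhj iakw
Final line 5: mds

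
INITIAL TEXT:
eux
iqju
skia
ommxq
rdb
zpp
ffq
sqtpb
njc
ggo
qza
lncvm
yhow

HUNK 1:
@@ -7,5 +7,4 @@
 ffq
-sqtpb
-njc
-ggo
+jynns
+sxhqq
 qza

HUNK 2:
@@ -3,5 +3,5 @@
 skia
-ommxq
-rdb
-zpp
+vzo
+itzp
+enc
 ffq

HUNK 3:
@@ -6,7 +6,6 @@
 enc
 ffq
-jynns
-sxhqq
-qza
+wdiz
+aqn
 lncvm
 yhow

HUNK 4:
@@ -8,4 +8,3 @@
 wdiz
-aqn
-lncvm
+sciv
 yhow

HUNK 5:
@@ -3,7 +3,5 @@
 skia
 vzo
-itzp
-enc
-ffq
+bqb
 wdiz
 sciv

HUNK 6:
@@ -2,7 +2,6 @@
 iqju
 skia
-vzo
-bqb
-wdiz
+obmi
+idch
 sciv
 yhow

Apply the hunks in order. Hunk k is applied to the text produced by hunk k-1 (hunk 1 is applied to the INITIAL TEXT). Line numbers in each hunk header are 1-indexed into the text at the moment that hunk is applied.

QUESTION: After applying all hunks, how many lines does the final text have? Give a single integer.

Hunk 1: at line 7 remove [sqtpb,njc,ggo] add [jynns,sxhqq] -> 12 lines: eux iqju skia ommxq rdb zpp ffq jynns sxhqq qza lncvm yhow
Hunk 2: at line 3 remove [ommxq,rdb,zpp] add [vzo,itzp,enc] -> 12 lines: eux iqju skia vzo itzp enc ffq jynns sxhqq qza lncvm yhow
Hunk 3: at line 6 remove [jynns,sxhqq,qza] add [wdiz,aqn] -> 11 lines: eux iqju skia vzo itzp enc ffq wdiz aqn lncvm yhow
Hunk 4: at line 8 remove [aqn,lncvm] add [sciv] -> 10 lines: eux iqju skia vzo itzp enc ffq wdiz sciv yhow
Hunk 5: at line 3 remove [itzp,enc,ffq] add [bqb] -> 8 lines: eux iqju skia vzo bqb wdiz sciv yhow
Hunk 6: at line 2 remove [vzo,bqb,wdiz] add [obmi,idch] -> 7 lines: eux iqju skia obmi idch sciv yhow
Final line count: 7

Answer: 7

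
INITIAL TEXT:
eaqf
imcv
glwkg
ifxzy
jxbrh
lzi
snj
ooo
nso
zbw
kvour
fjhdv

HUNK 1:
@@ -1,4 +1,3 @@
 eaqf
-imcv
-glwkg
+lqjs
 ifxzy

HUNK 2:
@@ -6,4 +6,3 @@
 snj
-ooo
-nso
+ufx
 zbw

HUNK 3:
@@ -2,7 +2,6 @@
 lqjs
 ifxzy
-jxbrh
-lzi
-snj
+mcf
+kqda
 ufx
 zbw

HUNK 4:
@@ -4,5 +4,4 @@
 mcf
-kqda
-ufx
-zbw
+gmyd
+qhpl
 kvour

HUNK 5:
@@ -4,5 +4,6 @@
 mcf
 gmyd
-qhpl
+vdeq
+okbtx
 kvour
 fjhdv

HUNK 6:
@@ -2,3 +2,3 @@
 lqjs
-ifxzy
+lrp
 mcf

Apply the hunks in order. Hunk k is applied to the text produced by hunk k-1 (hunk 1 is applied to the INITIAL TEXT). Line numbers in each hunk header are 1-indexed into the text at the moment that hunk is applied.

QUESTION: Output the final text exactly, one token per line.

Hunk 1: at line 1 remove [imcv,glwkg] add [lqjs] -> 11 lines: eaqf lqjs ifxzy jxbrh lzi snj ooo nso zbw kvour fjhdv
Hunk 2: at line 6 remove [ooo,nso] add [ufx] -> 10 lines: eaqf lqjs ifxzy jxbrh lzi snj ufx zbw kvour fjhdv
Hunk 3: at line 2 remove [jxbrh,lzi,snj] add [mcf,kqda] -> 9 lines: eaqf lqjs ifxzy mcf kqda ufx zbw kvour fjhdv
Hunk 4: at line 4 remove [kqda,ufx,zbw] add [gmyd,qhpl] -> 8 lines: eaqf lqjs ifxzy mcf gmyd qhpl kvour fjhdv
Hunk 5: at line 4 remove [qhpl] add [vdeq,okbtx] -> 9 lines: eaqf lqjs ifxzy mcf gmyd vdeq okbtx kvour fjhdv
Hunk 6: at line 2 remove [ifxzy] add [lrp] -> 9 lines: eaqf lqjs lrp mcf gmyd vdeq okbtx kvour fjhdv

Answer: eaqf
lqjs
lrp
mcf
gmyd
vdeq
okbtx
kvour
fjhdv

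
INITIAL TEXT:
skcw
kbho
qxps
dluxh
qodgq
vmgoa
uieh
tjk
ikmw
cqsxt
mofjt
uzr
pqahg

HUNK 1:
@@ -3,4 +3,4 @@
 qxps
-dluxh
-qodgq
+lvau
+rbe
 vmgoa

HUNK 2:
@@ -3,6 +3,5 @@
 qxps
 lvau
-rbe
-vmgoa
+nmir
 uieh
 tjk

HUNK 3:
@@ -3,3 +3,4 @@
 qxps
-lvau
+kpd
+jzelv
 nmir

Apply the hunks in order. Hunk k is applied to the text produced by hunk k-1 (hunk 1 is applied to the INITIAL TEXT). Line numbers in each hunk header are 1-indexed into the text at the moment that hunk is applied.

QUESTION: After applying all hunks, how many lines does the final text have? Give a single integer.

Hunk 1: at line 3 remove [dluxh,qodgq] add [lvau,rbe] -> 13 lines: skcw kbho qxps lvau rbe vmgoa uieh tjk ikmw cqsxt mofjt uzr pqahg
Hunk 2: at line 3 remove [rbe,vmgoa] add [nmir] -> 12 lines: skcw kbho qxps lvau nmir uieh tjk ikmw cqsxt mofjt uzr pqahg
Hunk 3: at line 3 remove [lvau] add [kpd,jzelv] -> 13 lines: skcw kbho qxps kpd jzelv nmir uieh tjk ikmw cqsxt mofjt uzr pqahg
Final line count: 13

Answer: 13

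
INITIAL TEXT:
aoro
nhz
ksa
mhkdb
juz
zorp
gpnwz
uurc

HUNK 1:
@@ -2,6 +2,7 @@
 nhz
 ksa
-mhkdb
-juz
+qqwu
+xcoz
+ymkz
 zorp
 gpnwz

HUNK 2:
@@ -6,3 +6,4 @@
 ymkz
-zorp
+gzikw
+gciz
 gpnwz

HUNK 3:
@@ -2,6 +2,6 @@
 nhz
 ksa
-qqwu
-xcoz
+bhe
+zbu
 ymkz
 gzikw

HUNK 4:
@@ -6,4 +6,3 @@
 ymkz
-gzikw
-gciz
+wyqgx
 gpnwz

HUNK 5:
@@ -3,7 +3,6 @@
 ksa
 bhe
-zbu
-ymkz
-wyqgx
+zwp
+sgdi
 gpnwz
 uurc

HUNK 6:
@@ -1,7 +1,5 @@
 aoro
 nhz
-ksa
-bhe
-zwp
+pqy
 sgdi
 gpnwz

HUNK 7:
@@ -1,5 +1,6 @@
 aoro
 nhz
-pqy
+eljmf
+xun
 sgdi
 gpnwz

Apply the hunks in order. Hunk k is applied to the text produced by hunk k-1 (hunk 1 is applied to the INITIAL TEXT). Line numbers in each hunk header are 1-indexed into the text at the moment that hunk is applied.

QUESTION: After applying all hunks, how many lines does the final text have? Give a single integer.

Answer: 7

Derivation:
Hunk 1: at line 2 remove [mhkdb,juz] add [qqwu,xcoz,ymkz] -> 9 lines: aoro nhz ksa qqwu xcoz ymkz zorp gpnwz uurc
Hunk 2: at line 6 remove [zorp] add [gzikw,gciz] -> 10 lines: aoro nhz ksa qqwu xcoz ymkz gzikw gciz gpnwz uurc
Hunk 3: at line 2 remove [qqwu,xcoz] add [bhe,zbu] -> 10 lines: aoro nhz ksa bhe zbu ymkz gzikw gciz gpnwz uurc
Hunk 4: at line 6 remove [gzikw,gciz] add [wyqgx] -> 9 lines: aoro nhz ksa bhe zbu ymkz wyqgx gpnwz uurc
Hunk 5: at line 3 remove [zbu,ymkz,wyqgx] add [zwp,sgdi] -> 8 lines: aoro nhz ksa bhe zwp sgdi gpnwz uurc
Hunk 6: at line 1 remove [ksa,bhe,zwp] add [pqy] -> 6 lines: aoro nhz pqy sgdi gpnwz uurc
Hunk 7: at line 1 remove [pqy] add [eljmf,xun] -> 7 lines: aoro nhz eljmf xun sgdi gpnwz uurc
Final line count: 7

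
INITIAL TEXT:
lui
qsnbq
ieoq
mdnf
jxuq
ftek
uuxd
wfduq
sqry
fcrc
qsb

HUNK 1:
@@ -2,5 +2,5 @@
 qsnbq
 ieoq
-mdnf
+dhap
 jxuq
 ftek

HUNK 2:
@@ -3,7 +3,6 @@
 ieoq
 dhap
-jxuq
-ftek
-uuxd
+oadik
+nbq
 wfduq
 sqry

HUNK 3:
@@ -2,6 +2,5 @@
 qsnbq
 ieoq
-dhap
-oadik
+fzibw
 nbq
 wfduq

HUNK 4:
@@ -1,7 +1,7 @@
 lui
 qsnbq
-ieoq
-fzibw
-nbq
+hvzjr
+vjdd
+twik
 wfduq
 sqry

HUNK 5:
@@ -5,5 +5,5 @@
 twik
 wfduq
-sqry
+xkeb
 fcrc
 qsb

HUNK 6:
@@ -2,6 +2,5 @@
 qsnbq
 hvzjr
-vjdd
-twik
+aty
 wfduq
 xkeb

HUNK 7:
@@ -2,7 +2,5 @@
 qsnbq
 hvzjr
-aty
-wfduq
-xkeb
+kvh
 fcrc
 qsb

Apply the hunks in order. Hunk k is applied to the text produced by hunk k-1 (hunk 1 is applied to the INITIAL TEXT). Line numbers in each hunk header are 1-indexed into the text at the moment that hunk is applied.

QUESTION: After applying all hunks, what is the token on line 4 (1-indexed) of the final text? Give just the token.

Hunk 1: at line 2 remove [mdnf] add [dhap] -> 11 lines: lui qsnbq ieoq dhap jxuq ftek uuxd wfduq sqry fcrc qsb
Hunk 2: at line 3 remove [jxuq,ftek,uuxd] add [oadik,nbq] -> 10 lines: lui qsnbq ieoq dhap oadik nbq wfduq sqry fcrc qsb
Hunk 3: at line 2 remove [dhap,oadik] add [fzibw] -> 9 lines: lui qsnbq ieoq fzibw nbq wfduq sqry fcrc qsb
Hunk 4: at line 1 remove [ieoq,fzibw,nbq] add [hvzjr,vjdd,twik] -> 9 lines: lui qsnbq hvzjr vjdd twik wfduq sqry fcrc qsb
Hunk 5: at line 5 remove [sqry] add [xkeb] -> 9 lines: lui qsnbq hvzjr vjdd twik wfduq xkeb fcrc qsb
Hunk 6: at line 2 remove [vjdd,twik] add [aty] -> 8 lines: lui qsnbq hvzjr aty wfduq xkeb fcrc qsb
Hunk 7: at line 2 remove [aty,wfduq,xkeb] add [kvh] -> 6 lines: lui qsnbq hvzjr kvh fcrc qsb
Final line 4: kvh

Answer: kvh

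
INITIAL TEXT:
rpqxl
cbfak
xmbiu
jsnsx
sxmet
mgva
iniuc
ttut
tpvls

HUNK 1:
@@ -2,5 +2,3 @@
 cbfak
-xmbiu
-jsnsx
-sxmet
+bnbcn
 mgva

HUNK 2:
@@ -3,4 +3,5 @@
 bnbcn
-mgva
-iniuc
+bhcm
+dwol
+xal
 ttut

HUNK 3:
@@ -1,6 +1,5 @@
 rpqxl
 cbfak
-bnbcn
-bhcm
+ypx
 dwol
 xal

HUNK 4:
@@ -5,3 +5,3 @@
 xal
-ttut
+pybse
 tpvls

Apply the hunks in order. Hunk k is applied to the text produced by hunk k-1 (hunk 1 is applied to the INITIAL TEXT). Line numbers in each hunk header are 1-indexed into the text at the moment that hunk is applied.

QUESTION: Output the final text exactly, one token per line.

Hunk 1: at line 2 remove [xmbiu,jsnsx,sxmet] add [bnbcn] -> 7 lines: rpqxl cbfak bnbcn mgva iniuc ttut tpvls
Hunk 2: at line 3 remove [mgva,iniuc] add [bhcm,dwol,xal] -> 8 lines: rpqxl cbfak bnbcn bhcm dwol xal ttut tpvls
Hunk 3: at line 1 remove [bnbcn,bhcm] add [ypx] -> 7 lines: rpqxl cbfak ypx dwol xal ttut tpvls
Hunk 4: at line 5 remove [ttut] add [pybse] -> 7 lines: rpqxl cbfak ypx dwol xal pybse tpvls

Answer: rpqxl
cbfak
ypx
dwol
xal
pybse
tpvls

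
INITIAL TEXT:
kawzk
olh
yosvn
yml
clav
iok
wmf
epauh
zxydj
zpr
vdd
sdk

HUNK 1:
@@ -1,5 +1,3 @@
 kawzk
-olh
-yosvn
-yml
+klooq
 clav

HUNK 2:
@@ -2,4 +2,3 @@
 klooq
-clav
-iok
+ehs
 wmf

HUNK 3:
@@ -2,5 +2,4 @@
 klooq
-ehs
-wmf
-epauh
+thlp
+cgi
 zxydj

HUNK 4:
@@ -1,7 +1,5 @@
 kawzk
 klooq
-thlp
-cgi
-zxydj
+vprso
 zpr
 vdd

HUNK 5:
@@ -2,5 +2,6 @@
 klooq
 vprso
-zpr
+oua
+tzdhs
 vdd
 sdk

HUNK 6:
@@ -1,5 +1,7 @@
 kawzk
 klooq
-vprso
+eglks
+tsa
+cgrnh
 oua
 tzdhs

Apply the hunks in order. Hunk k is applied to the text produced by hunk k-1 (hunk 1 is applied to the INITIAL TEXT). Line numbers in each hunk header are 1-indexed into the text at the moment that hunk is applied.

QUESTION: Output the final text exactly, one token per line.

Answer: kawzk
klooq
eglks
tsa
cgrnh
oua
tzdhs
vdd
sdk

Derivation:
Hunk 1: at line 1 remove [olh,yosvn,yml] add [klooq] -> 10 lines: kawzk klooq clav iok wmf epauh zxydj zpr vdd sdk
Hunk 2: at line 2 remove [clav,iok] add [ehs] -> 9 lines: kawzk klooq ehs wmf epauh zxydj zpr vdd sdk
Hunk 3: at line 2 remove [ehs,wmf,epauh] add [thlp,cgi] -> 8 lines: kawzk klooq thlp cgi zxydj zpr vdd sdk
Hunk 4: at line 1 remove [thlp,cgi,zxydj] add [vprso] -> 6 lines: kawzk klooq vprso zpr vdd sdk
Hunk 5: at line 2 remove [zpr] add [oua,tzdhs] -> 7 lines: kawzk klooq vprso oua tzdhs vdd sdk
Hunk 6: at line 1 remove [vprso] add [eglks,tsa,cgrnh] -> 9 lines: kawzk klooq eglks tsa cgrnh oua tzdhs vdd sdk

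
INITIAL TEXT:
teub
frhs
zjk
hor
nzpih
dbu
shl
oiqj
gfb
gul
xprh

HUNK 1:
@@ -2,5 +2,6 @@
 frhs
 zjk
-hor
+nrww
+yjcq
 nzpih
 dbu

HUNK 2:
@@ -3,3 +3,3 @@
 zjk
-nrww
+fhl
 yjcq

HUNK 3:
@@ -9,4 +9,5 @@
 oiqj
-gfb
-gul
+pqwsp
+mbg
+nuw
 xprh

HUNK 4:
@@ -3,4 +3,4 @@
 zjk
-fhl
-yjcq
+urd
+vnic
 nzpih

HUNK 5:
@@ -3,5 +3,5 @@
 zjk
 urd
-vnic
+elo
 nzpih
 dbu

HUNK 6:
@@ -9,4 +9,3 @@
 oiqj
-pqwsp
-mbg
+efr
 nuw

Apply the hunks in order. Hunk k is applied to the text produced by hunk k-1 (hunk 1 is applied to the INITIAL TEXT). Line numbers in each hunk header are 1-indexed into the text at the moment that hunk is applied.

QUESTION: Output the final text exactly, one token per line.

Answer: teub
frhs
zjk
urd
elo
nzpih
dbu
shl
oiqj
efr
nuw
xprh

Derivation:
Hunk 1: at line 2 remove [hor] add [nrww,yjcq] -> 12 lines: teub frhs zjk nrww yjcq nzpih dbu shl oiqj gfb gul xprh
Hunk 2: at line 3 remove [nrww] add [fhl] -> 12 lines: teub frhs zjk fhl yjcq nzpih dbu shl oiqj gfb gul xprh
Hunk 3: at line 9 remove [gfb,gul] add [pqwsp,mbg,nuw] -> 13 lines: teub frhs zjk fhl yjcq nzpih dbu shl oiqj pqwsp mbg nuw xprh
Hunk 4: at line 3 remove [fhl,yjcq] add [urd,vnic] -> 13 lines: teub frhs zjk urd vnic nzpih dbu shl oiqj pqwsp mbg nuw xprh
Hunk 5: at line 3 remove [vnic] add [elo] -> 13 lines: teub frhs zjk urd elo nzpih dbu shl oiqj pqwsp mbg nuw xprh
Hunk 6: at line 9 remove [pqwsp,mbg] add [efr] -> 12 lines: teub frhs zjk urd elo nzpih dbu shl oiqj efr nuw xprh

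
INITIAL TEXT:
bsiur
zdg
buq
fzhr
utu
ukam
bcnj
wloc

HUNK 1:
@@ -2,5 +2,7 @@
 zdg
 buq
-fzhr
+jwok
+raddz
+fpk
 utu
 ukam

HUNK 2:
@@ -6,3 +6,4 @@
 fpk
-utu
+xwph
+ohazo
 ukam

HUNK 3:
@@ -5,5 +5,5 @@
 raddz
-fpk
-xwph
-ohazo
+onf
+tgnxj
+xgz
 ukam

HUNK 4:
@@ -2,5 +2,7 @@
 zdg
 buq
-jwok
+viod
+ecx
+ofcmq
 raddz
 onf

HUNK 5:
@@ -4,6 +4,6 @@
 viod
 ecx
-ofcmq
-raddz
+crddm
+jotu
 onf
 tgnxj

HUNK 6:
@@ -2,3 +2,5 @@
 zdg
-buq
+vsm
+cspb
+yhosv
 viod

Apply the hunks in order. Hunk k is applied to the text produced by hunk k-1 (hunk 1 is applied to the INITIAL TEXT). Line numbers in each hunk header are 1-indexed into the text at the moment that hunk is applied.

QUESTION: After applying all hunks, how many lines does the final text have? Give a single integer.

Answer: 15

Derivation:
Hunk 1: at line 2 remove [fzhr] add [jwok,raddz,fpk] -> 10 lines: bsiur zdg buq jwok raddz fpk utu ukam bcnj wloc
Hunk 2: at line 6 remove [utu] add [xwph,ohazo] -> 11 lines: bsiur zdg buq jwok raddz fpk xwph ohazo ukam bcnj wloc
Hunk 3: at line 5 remove [fpk,xwph,ohazo] add [onf,tgnxj,xgz] -> 11 lines: bsiur zdg buq jwok raddz onf tgnxj xgz ukam bcnj wloc
Hunk 4: at line 2 remove [jwok] add [viod,ecx,ofcmq] -> 13 lines: bsiur zdg buq viod ecx ofcmq raddz onf tgnxj xgz ukam bcnj wloc
Hunk 5: at line 4 remove [ofcmq,raddz] add [crddm,jotu] -> 13 lines: bsiur zdg buq viod ecx crddm jotu onf tgnxj xgz ukam bcnj wloc
Hunk 6: at line 2 remove [buq] add [vsm,cspb,yhosv] -> 15 lines: bsiur zdg vsm cspb yhosv viod ecx crddm jotu onf tgnxj xgz ukam bcnj wloc
Final line count: 15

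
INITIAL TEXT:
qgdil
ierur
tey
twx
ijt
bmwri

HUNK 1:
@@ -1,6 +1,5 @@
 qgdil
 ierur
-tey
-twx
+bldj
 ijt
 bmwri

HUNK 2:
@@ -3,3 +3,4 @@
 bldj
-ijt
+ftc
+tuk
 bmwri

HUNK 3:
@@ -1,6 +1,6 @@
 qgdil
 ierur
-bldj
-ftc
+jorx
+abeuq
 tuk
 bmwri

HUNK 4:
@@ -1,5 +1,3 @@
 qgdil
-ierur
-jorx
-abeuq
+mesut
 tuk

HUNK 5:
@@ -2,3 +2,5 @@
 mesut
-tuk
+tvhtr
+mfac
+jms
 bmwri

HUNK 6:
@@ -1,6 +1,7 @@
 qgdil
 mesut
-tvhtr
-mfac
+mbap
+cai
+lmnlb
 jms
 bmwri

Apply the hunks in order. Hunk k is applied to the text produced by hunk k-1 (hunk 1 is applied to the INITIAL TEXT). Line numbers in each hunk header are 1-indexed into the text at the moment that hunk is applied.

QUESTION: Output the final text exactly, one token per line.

Answer: qgdil
mesut
mbap
cai
lmnlb
jms
bmwri

Derivation:
Hunk 1: at line 1 remove [tey,twx] add [bldj] -> 5 lines: qgdil ierur bldj ijt bmwri
Hunk 2: at line 3 remove [ijt] add [ftc,tuk] -> 6 lines: qgdil ierur bldj ftc tuk bmwri
Hunk 3: at line 1 remove [bldj,ftc] add [jorx,abeuq] -> 6 lines: qgdil ierur jorx abeuq tuk bmwri
Hunk 4: at line 1 remove [ierur,jorx,abeuq] add [mesut] -> 4 lines: qgdil mesut tuk bmwri
Hunk 5: at line 2 remove [tuk] add [tvhtr,mfac,jms] -> 6 lines: qgdil mesut tvhtr mfac jms bmwri
Hunk 6: at line 1 remove [tvhtr,mfac] add [mbap,cai,lmnlb] -> 7 lines: qgdil mesut mbap cai lmnlb jms bmwri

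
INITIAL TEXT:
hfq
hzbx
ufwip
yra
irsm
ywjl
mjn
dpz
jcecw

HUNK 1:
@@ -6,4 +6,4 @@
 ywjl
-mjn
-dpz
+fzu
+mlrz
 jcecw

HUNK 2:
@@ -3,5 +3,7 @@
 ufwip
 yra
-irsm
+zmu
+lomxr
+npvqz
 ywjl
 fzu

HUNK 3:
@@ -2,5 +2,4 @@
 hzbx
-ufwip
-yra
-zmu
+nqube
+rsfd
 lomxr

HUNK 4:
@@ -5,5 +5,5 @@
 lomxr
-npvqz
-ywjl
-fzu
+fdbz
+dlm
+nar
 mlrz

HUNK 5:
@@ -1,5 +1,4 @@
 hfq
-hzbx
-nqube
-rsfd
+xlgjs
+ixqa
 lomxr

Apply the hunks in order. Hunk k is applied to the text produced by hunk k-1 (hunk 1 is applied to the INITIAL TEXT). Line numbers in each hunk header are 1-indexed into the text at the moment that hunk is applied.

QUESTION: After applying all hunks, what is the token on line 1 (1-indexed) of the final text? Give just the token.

Answer: hfq

Derivation:
Hunk 1: at line 6 remove [mjn,dpz] add [fzu,mlrz] -> 9 lines: hfq hzbx ufwip yra irsm ywjl fzu mlrz jcecw
Hunk 2: at line 3 remove [irsm] add [zmu,lomxr,npvqz] -> 11 lines: hfq hzbx ufwip yra zmu lomxr npvqz ywjl fzu mlrz jcecw
Hunk 3: at line 2 remove [ufwip,yra,zmu] add [nqube,rsfd] -> 10 lines: hfq hzbx nqube rsfd lomxr npvqz ywjl fzu mlrz jcecw
Hunk 4: at line 5 remove [npvqz,ywjl,fzu] add [fdbz,dlm,nar] -> 10 lines: hfq hzbx nqube rsfd lomxr fdbz dlm nar mlrz jcecw
Hunk 5: at line 1 remove [hzbx,nqube,rsfd] add [xlgjs,ixqa] -> 9 lines: hfq xlgjs ixqa lomxr fdbz dlm nar mlrz jcecw
Final line 1: hfq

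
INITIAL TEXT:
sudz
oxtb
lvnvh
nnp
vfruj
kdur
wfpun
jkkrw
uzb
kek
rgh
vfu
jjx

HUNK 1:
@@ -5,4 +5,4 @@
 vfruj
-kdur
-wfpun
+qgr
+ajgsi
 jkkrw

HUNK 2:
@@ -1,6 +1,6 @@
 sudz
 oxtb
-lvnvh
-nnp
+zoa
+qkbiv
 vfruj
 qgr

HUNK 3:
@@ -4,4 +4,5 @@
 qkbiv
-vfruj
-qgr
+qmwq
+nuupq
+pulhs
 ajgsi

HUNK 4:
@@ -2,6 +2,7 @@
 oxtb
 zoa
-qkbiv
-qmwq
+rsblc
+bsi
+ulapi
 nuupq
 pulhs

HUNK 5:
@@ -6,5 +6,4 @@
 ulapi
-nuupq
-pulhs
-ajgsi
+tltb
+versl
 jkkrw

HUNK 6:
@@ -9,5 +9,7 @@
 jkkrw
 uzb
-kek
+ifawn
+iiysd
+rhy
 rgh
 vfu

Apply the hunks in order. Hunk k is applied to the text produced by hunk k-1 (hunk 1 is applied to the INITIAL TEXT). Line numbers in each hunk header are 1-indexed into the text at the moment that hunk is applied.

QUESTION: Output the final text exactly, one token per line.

Hunk 1: at line 5 remove [kdur,wfpun] add [qgr,ajgsi] -> 13 lines: sudz oxtb lvnvh nnp vfruj qgr ajgsi jkkrw uzb kek rgh vfu jjx
Hunk 2: at line 1 remove [lvnvh,nnp] add [zoa,qkbiv] -> 13 lines: sudz oxtb zoa qkbiv vfruj qgr ajgsi jkkrw uzb kek rgh vfu jjx
Hunk 3: at line 4 remove [vfruj,qgr] add [qmwq,nuupq,pulhs] -> 14 lines: sudz oxtb zoa qkbiv qmwq nuupq pulhs ajgsi jkkrw uzb kek rgh vfu jjx
Hunk 4: at line 2 remove [qkbiv,qmwq] add [rsblc,bsi,ulapi] -> 15 lines: sudz oxtb zoa rsblc bsi ulapi nuupq pulhs ajgsi jkkrw uzb kek rgh vfu jjx
Hunk 5: at line 6 remove [nuupq,pulhs,ajgsi] add [tltb,versl] -> 14 lines: sudz oxtb zoa rsblc bsi ulapi tltb versl jkkrw uzb kek rgh vfu jjx
Hunk 6: at line 9 remove [kek] add [ifawn,iiysd,rhy] -> 16 lines: sudz oxtb zoa rsblc bsi ulapi tltb versl jkkrw uzb ifawn iiysd rhy rgh vfu jjx

Answer: sudz
oxtb
zoa
rsblc
bsi
ulapi
tltb
versl
jkkrw
uzb
ifawn
iiysd
rhy
rgh
vfu
jjx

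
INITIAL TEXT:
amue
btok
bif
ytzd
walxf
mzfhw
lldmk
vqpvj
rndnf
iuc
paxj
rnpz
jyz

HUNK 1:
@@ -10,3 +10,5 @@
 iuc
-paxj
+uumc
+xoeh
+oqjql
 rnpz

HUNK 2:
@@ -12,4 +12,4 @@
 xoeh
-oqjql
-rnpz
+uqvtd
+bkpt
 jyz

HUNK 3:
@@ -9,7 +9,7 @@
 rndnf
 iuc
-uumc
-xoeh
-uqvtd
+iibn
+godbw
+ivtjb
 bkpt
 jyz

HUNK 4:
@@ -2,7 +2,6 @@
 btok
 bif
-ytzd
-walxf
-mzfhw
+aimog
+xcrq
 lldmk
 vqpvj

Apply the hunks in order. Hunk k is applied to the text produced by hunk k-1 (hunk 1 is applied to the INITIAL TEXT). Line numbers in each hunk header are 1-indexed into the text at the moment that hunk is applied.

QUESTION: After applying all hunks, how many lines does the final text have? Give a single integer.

Answer: 14

Derivation:
Hunk 1: at line 10 remove [paxj] add [uumc,xoeh,oqjql] -> 15 lines: amue btok bif ytzd walxf mzfhw lldmk vqpvj rndnf iuc uumc xoeh oqjql rnpz jyz
Hunk 2: at line 12 remove [oqjql,rnpz] add [uqvtd,bkpt] -> 15 lines: amue btok bif ytzd walxf mzfhw lldmk vqpvj rndnf iuc uumc xoeh uqvtd bkpt jyz
Hunk 3: at line 9 remove [uumc,xoeh,uqvtd] add [iibn,godbw,ivtjb] -> 15 lines: amue btok bif ytzd walxf mzfhw lldmk vqpvj rndnf iuc iibn godbw ivtjb bkpt jyz
Hunk 4: at line 2 remove [ytzd,walxf,mzfhw] add [aimog,xcrq] -> 14 lines: amue btok bif aimog xcrq lldmk vqpvj rndnf iuc iibn godbw ivtjb bkpt jyz
Final line count: 14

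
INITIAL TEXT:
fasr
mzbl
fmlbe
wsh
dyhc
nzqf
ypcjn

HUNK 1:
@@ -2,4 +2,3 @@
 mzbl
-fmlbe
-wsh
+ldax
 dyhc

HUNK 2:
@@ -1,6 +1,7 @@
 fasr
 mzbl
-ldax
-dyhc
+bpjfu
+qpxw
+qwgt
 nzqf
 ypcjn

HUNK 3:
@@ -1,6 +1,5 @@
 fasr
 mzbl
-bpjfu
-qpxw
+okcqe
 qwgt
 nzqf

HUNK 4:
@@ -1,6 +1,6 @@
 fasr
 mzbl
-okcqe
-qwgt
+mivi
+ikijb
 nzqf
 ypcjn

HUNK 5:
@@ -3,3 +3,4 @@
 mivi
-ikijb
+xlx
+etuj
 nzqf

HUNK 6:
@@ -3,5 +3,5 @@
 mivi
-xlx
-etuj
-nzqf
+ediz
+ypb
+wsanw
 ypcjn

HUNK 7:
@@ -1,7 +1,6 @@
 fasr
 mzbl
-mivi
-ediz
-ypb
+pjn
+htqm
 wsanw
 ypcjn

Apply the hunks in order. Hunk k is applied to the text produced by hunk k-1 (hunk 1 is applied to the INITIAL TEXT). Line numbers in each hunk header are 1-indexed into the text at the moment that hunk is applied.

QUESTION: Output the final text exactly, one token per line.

Answer: fasr
mzbl
pjn
htqm
wsanw
ypcjn

Derivation:
Hunk 1: at line 2 remove [fmlbe,wsh] add [ldax] -> 6 lines: fasr mzbl ldax dyhc nzqf ypcjn
Hunk 2: at line 1 remove [ldax,dyhc] add [bpjfu,qpxw,qwgt] -> 7 lines: fasr mzbl bpjfu qpxw qwgt nzqf ypcjn
Hunk 3: at line 1 remove [bpjfu,qpxw] add [okcqe] -> 6 lines: fasr mzbl okcqe qwgt nzqf ypcjn
Hunk 4: at line 1 remove [okcqe,qwgt] add [mivi,ikijb] -> 6 lines: fasr mzbl mivi ikijb nzqf ypcjn
Hunk 5: at line 3 remove [ikijb] add [xlx,etuj] -> 7 lines: fasr mzbl mivi xlx etuj nzqf ypcjn
Hunk 6: at line 3 remove [xlx,etuj,nzqf] add [ediz,ypb,wsanw] -> 7 lines: fasr mzbl mivi ediz ypb wsanw ypcjn
Hunk 7: at line 1 remove [mivi,ediz,ypb] add [pjn,htqm] -> 6 lines: fasr mzbl pjn htqm wsanw ypcjn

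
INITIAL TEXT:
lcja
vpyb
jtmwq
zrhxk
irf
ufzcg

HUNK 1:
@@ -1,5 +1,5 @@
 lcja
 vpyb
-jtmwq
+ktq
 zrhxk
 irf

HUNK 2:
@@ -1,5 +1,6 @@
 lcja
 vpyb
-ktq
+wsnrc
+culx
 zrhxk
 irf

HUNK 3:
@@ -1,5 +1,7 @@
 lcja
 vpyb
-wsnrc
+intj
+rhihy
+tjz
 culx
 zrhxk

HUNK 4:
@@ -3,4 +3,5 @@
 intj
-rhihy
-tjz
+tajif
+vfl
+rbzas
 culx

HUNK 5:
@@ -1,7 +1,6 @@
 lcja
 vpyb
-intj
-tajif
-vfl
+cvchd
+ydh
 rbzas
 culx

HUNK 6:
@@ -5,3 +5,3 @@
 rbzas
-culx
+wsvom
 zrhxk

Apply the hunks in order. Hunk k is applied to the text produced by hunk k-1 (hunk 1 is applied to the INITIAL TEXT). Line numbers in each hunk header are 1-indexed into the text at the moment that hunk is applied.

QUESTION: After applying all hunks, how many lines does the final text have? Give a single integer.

Hunk 1: at line 1 remove [jtmwq] add [ktq] -> 6 lines: lcja vpyb ktq zrhxk irf ufzcg
Hunk 2: at line 1 remove [ktq] add [wsnrc,culx] -> 7 lines: lcja vpyb wsnrc culx zrhxk irf ufzcg
Hunk 3: at line 1 remove [wsnrc] add [intj,rhihy,tjz] -> 9 lines: lcja vpyb intj rhihy tjz culx zrhxk irf ufzcg
Hunk 4: at line 3 remove [rhihy,tjz] add [tajif,vfl,rbzas] -> 10 lines: lcja vpyb intj tajif vfl rbzas culx zrhxk irf ufzcg
Hunk 5: at line 1 remove [intj,tajif,vfl] add [cvchd,ydh] -> 9 lines: lcja vpyb cvchd ydh rbzas culx zrhxk irf ufzcg
Hunk 6: at line 5 remove [culx] add [wsvom] -> 9 lines: lcja vpyb cvchd ydh rbzas wsvom zrhxk irf ufzcg
Final line count: 9

Answer: 9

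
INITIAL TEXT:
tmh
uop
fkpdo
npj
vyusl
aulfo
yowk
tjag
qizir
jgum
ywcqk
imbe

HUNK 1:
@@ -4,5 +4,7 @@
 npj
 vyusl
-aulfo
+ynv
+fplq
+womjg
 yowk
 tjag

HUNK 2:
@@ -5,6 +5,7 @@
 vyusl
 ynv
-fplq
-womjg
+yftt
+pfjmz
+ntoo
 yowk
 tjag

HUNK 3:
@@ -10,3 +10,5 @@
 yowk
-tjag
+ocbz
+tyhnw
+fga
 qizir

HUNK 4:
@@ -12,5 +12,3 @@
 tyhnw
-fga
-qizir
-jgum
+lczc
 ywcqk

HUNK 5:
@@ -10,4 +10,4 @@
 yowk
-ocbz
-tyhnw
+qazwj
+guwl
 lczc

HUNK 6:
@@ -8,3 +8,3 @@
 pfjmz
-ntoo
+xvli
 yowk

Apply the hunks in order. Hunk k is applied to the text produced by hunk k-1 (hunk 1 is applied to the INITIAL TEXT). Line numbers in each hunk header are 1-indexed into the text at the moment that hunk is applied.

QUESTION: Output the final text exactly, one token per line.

Answer: tmh
uop
fkpdo
npj
vyusl
ynv
yftt
pfjmz
xvli
yowk
qazwj
guwl
lczc
ywcqk
imbe

Derivation:
Hunk 1: at line 4 remove [aulfo] add [ynv,fplq,womjg] -> 14 lines: tmh uop fkpdo npj vyusl ynv fplq womjg yowk tjag qizir jgum ywcqk imbe
Hunk 2: at line 5 remove [fplq,womjg] add [yftt,pfjmz,ntoo] -> 15 lines: tmh uop fkpdo npj vyusl ynv yftt pfjmz ntoo yowk tjag qizir jgum ywcqk imbe
Hunk 3: at line 10 remove [tjag] add [ocbz,tyhnw,fga] -> 17 lines: tmh uop fkpdo npj vyusl ynv yftt pfjmz ntoo yowk ocbz tyhnw fga qizir jgum ywcqk imbe
Hunk 4: at line 12 remove [fga,qizir,jgum] add [lczc] -> 15 lines: tmh uop fkpdo npj vyusl ynv yftt pfjmz ntoo yowk ocbz tyhnw lczc ywcqk imbe
Hunk 5: at line 10 remove [ocbz,tyhnw] add [qazwj,guwl] -> 15 lines: tmh uop fkpdo npj vyusl ynv yftt pfjmz ntoo yowk qazwj guwl lczc ywcqk imbe
Hunk 6: at line 8 remove [ntoo] add [xvli] -> 15 lines: tmh uop fkpdo npj vyusl ynv yftt pfjmz xvli yowk qazwj guwl lczc ywcqk imbe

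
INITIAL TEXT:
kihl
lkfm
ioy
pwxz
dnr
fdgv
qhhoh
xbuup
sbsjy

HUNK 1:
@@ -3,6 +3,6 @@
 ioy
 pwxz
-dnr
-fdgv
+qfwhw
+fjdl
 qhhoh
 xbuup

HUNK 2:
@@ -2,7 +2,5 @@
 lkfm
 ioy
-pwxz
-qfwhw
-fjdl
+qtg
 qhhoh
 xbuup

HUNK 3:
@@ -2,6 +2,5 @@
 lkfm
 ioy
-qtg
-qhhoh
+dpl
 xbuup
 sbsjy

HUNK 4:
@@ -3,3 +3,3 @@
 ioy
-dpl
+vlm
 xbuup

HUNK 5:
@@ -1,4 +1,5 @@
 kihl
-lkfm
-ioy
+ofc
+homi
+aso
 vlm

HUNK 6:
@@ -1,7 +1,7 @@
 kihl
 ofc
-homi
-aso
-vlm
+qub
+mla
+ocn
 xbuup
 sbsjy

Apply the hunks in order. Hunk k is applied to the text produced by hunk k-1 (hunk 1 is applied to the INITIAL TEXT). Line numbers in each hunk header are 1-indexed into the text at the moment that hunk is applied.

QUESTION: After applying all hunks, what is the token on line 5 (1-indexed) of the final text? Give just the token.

Answer: ocn

Derivation:
Hunk 1: at line 3 remove [dnr,fdgv] add [qfwhw,fjdl] -> 9 lines: kihl lkfm ioy pwxz qfwhw fjdl qhhoh xbuup sbsjy
Hunk 2: at line 2 remove [pwxz,qfwhw,fjdl] add [qtg] -> 7 lines: kihl lkfm ioy qtg qhhoh xbuup sbsjy
Hunk 3: at line 2 remove [qtg,qhhoh] add [dpl] -> 6 lines: kihl lkfm ioy dpl xbuup sbsjy
Hunk 4: at line 3 remove [dpl] add [vlm] -> 6 lines: kihl lkfm ioy vlm xbuup sbsjy
Hunk 5: at line 1 remove [lkfm,ioy] add [ofc,homi,aso] -> 7 lines: kihl ofc homi aso vlm xbuup sbsjy
Hunk 6: at line 1 remove [homi,aso,vlm] add [qub,mla,ocn] -> 7 lines: kihl ofc qub mla ocn xbuup sbsjy
Final line 5: ocn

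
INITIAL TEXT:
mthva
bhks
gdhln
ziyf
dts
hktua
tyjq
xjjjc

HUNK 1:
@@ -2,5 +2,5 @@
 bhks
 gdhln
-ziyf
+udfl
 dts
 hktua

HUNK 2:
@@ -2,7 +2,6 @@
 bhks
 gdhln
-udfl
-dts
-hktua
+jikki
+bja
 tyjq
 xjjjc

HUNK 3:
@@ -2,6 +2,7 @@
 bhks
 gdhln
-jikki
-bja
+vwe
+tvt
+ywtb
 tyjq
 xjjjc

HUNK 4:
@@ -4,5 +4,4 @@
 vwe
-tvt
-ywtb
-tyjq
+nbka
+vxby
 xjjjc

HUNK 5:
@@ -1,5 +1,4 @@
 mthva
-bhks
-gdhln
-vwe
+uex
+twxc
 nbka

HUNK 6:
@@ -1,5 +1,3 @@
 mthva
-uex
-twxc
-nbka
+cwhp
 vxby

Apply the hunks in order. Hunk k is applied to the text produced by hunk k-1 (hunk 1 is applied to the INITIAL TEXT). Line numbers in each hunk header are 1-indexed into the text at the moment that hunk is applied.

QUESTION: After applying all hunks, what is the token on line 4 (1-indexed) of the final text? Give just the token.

Answer: xjjjc

Derivation:
Hunk 1: at line 2 remove [ziyf] add [udfl] -> 8 lines: mthva bhks gdhln udfl dts hktua tyjq xjjjc
Hunk 2: at line 2 remove [udfl,dts,hktua] add [jikki,bja] -> 7 lines: mthva bhks gdhln jikki bja tyjq xjjjc
Hunk 3: at line 2 remove [jikki,bja] add [vwe,tvt,ywtb] -> 8 lines: mthva bhks gdhln vwe tvt ywtb tyjq xjjjc
Hunk 4: at line 4 remove [tvt,ywtb,tyjq] add [nbka,vxby] -> 7 lines: mthva bhks gdhln vwe nbka vxby xjjjc
Hunk 5: at line 1 remove [bhks,gdhln,vwe] add [uex,twxc] -> 6 lines: mthva uex twxc nbka vxby xjjjc
Hunk 6: at line 1 remove [uex,twxc,nbka] add [cwhp] -> 4 lines: mthva cwhp vxby xjjjc
Final line 4: xjjjc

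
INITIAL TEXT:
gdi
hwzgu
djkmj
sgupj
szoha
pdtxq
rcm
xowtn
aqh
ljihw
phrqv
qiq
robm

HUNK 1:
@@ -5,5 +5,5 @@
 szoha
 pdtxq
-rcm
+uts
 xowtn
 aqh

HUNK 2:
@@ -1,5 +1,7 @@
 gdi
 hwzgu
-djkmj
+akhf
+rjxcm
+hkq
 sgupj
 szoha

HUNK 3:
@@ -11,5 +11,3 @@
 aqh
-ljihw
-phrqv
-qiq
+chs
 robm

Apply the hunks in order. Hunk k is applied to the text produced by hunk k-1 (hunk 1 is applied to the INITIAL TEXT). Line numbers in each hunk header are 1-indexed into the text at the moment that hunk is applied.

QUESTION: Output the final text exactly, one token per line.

Answer: gdi
hwzgu
akhf
rjxcm
hkq
sgupj
szoha
pdtxq
uts
xowtn
aqh
chs
robm

Derivation:
Hunk 1: at line 5 remove [rcm] add [uts] -> 13 lines: gdi hwzgu djkmj sgupj szoha pdtxq uts xowtn aqh ljihw phrqv qiq robm
Hunk 2: at line 1 remove [djkmj] add [akhf,rjxcm,hkq] -> 15 lines: gdi hwzgu akhf rjxcm hkq sgupj szoha pdtxq uts xowtn aqh ljihw phrqv qiq robm
Hunk 3: at line 11 remove [ljihw,phrqv,qiq] add [chs] -> 13 lines: gdi hwzgu akhf rjxcm hkq sgupj szoha pdtxq uts xowtn aqh chs robm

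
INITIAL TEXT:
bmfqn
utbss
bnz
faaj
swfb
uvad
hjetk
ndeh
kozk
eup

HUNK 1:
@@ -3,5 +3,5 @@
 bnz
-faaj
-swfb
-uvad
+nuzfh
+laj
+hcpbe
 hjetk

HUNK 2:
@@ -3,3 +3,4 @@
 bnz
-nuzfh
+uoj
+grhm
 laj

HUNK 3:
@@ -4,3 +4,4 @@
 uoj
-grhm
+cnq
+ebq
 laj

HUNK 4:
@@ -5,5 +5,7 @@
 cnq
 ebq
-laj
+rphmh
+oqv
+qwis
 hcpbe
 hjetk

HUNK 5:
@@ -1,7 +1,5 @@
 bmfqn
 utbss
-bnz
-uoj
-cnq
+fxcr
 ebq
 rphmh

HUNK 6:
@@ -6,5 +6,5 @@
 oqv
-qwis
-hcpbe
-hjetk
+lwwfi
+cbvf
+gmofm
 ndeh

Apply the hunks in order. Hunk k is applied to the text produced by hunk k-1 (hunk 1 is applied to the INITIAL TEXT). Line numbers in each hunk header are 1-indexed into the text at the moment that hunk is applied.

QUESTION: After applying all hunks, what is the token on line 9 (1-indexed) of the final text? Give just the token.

Hunk 1: at line 3 remove [faaj,swfb,uvad] add [nuzfh,laj,hcpbe] -> 10 lines: bmfqn utbss bnz nuzfh laj hcpbe hjetk ndeh kozk eup
Hunk 2: at line 3 remove [nuzfh] add [uoj,grhm] -> 11 lines: bmfqn utbss bnz uoj grhm laj hcpbe hjetk ndeh kozk eup
Hunk 3: at line 4 remove [grhm] add [cnq,ebq] -> 12 lines: bmfqn utbss bnz uoj cnq ebq laj hcpbe hjetk ndeh kozk eup
Hunk 4: at line 5 remove [laj] add [rphmh,oqv,qwis] -> 14 lines: bmfqn utbss bnz uoj cnq ebq rphmh oqv qwis hcpbe hjetk ndeh kozk eup
Hunk 5: at line 1 remove [bnz,uoj,cnq] add [fxcr] -> 12 lines: bmfqn utbss fxcr ebq rphmh oqv qwis hcpbe hjetk ndeh kozk eup
Hunk 6: at line 6 remove [qwis,hcpbe,hjetk] add [lwwfi,cbvf,gmofm] -> 12 lines: bmfqn utbss fxcr ebq rphmh oqv lwwfi cbvf gmofm ndeh kozk eup
Final line 9: gmofm

Answer: gmofm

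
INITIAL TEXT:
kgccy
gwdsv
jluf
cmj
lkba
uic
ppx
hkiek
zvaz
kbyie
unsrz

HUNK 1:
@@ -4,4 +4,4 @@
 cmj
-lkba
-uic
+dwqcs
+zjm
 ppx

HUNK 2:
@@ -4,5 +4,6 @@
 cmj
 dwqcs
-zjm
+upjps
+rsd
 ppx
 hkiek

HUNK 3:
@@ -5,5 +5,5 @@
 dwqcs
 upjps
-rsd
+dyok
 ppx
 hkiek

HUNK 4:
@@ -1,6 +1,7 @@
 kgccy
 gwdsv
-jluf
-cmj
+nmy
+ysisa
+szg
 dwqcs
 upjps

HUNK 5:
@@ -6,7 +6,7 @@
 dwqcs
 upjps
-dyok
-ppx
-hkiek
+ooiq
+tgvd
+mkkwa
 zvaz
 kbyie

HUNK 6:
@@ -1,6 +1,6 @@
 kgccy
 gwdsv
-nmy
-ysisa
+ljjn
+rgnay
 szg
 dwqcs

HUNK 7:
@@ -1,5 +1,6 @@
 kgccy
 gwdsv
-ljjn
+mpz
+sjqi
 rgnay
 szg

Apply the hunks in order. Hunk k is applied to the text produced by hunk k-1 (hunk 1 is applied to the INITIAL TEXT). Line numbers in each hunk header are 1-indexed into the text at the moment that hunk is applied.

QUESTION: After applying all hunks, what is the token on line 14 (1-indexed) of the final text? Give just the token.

Answer: unsrz

Derivation:
Hunk 1: at line 4 remove [lkba,uic] add [dwqcs,zjm] -> 11 lines: kgccy gwdsv jluf cmj dwqcs zjm ppx hkiek zvaz kbyie unsrz
Hunk 2: at line 4 remove [zjm] add [upjps,rsd] -> 12 lines: kgccy gwdsv jluf cmj dwqcs upjps rsd ppx hkiek zvaz kbyie unsrz
Hunk 3: at line 5 remove [rsd] add [dyok] -> 12 lines: kgccy gwdsv jluf cmj dwqcs upjps dyok ppx hkiek zvaz kbyie unsrz
Hunk 4: at line 1 remove [jluf,cmj] add [nmy,ysisa,szg] -> 13 lines: kgccy gwdsv nmy ysisa szg dwqcs upjps dyok ppx hkiek zvaz kbyie unsrz
Hunk 5: at line 6 remove [dyok,ppx,hkiek] add [ooiq,tgvd,mkkwa] -> 13 lines: kgccy gwdsv nmy ysisa szg dwqcs upjps ooiq tgvd mkkwa zvaz kbyie unsrz
Hunk 6: at line 1 remove [nmy,ysisa] add [ljjn,rgnay] -> 13 lines: kgccy gwdsv ljjn rgnay szg dwqcs upjps ooiq tgvd mkkwa zvaz kbyie unsrz
Hunk 7: at line 1 remove [ljjn] add [mpz,sjqi] -> 14 lines: kgccy gwdsv mpz sjqi rgnay szg dwqcs upjps ooiq tgvd mkkwa zvaz kbyie unsrz
Final line 14: unsrz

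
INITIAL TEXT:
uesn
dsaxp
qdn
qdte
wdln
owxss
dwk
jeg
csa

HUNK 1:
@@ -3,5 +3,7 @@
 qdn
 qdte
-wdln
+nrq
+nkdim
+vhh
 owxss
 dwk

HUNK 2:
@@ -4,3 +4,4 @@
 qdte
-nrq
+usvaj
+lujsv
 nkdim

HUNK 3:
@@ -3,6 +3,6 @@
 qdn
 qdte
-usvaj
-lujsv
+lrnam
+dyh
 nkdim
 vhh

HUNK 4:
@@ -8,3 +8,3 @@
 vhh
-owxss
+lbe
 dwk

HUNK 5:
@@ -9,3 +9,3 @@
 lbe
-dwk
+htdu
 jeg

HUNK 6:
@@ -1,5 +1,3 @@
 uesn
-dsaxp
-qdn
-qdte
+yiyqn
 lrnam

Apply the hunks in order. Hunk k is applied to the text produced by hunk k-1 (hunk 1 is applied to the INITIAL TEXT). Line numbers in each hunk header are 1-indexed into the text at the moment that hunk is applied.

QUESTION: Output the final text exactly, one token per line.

Hunk 1: at line 3 remove [wdln] add [nrq,nkdim,vhh] -> 11 lines: uesn dsaxp qdn qdte nrq nkdim vhh owxss dwk jeg csa
Hunk 2: at line 4 remove [nrq] add [usvaj,lujsv] -> 12 lines: uesn dsaxp qdn qdte usvaj lujsv nkdim vhh owxss dwk jeg csa
Hunk 3: at line 3 remove [usvaj,lujsv] add [lrnam,dyh] -> 12 lines: uesn dsaxp qdn qdte lrnam dyh nkdim vhh owxss dwk jeg csa
Hunk 4: at line 8 remove [owxss] add [lbe] -> 12 lines: uesn dsaxp qdn qdte lrnam dyh nkdim vhh lbe dwk jeg csa
Hunk 5: at line 9 remove [dwk] add [htdu] -> 12 lines: uesn dsaxp qdn qdte lrnam dyh nkdim vhh lbe htdu jeg csa
Hunk 6: at line 1 remove [dsaxp,qdn,qdte] add [yiyqn] -> 10 lines: uesn yiyqn lrnam dyh nkdim vhh lbe htdu jeg csa

Answer: uesn
yiyqn
lrnam
dyh
nkdim
vhh
lbe
htdu
jeg
csa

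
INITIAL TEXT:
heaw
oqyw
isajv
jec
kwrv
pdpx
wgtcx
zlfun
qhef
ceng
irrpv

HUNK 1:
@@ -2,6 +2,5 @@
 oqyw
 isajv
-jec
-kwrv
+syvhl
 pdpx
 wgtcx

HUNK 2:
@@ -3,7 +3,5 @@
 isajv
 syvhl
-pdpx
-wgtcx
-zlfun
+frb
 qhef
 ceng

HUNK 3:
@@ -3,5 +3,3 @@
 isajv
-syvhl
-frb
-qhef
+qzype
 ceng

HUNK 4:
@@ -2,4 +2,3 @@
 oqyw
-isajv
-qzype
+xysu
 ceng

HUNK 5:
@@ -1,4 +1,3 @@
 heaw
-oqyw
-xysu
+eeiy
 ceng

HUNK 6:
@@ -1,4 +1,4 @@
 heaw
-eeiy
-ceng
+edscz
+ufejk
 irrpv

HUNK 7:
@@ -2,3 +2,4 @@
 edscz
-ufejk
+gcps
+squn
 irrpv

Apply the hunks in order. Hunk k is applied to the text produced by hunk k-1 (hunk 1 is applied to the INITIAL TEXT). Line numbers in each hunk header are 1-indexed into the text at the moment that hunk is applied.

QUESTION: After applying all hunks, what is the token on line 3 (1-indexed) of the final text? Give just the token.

Answer: gcps

Derivation:
Hunk 1: at line 2 remove [jec,kwrv] add [syvhl] -> 10 lines: heaw oqyw isajv syvhl pdpx wgtcx zlfun qhef ceng irrpv
Hunk 2: at line 3 remove [pdpx,wgtcx,zlfun] add [frb] -> 8 lines: heaw oqyw isajv syvhl frb qhef ceng irrpv
Hunk 3: at line 3 remove [syvhl,frb,qhef] add [qzype] -> 6 lines: heaw oqyw isajv qzype ceng irrpv
Hunk 4: at line 2 remove [isajv,qzype] add [xysu] -> 5 lines: heaw oqyw xysu ceng irrpv
Hunk 5: at line 1 remove [oqyw,xysu] add [eeiy] -> 4 lines: heaw eeiy ceng irrpv
Hunk 6: at line 1 remove [eeiy,ceng] add [edscz,ufejk] -> 4 lines: heaw edscz ufejk irrpv
Hunk 7: at line 2 remove [ufejk] add [gcps,squn] -> 5 lines: heaw edscz gcps squn irrpv
Final line 3: gcps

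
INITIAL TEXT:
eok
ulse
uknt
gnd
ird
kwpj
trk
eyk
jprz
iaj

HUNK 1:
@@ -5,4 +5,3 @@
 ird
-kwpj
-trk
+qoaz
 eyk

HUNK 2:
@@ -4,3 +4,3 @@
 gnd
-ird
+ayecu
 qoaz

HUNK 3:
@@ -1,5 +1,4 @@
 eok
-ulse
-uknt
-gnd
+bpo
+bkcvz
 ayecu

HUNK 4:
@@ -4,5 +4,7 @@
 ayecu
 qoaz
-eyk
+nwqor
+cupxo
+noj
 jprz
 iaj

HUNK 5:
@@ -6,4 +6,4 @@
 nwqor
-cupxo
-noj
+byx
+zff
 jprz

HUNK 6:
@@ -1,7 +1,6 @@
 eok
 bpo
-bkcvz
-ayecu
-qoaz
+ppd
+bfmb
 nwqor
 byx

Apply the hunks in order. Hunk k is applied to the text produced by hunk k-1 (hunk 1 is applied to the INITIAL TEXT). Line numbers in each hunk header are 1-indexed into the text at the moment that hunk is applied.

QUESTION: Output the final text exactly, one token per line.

Hunk 1: at line 5 remove [kwpj,trk] add [qoaz] -> 9 lines: eok ulse uknt gnd ird qoaz eyk jprz iaj
Hunk 2: at line 4 remove [ird] add [ayecu] -> 9 lines: eok ulse uknt gnd ayecu qoaz eyk jprz iaj
Hunk 3: at line 1 remove [ulse,uknt,gnd] add [bpo,bkcvz] -> 8 lines: eok bpo bkcvz ayecu qoaz eyk jprz iaj
Hunk 4: at line 4 remove [eyk] add [nwqor,cupxo,noj] -> 10 lines: eok bpo bkcvz ayecu qoaz nwqor cupxo noj jprz iaj
Hunk 5: at line 6 remove [cupxo,noj] add [byx,zff] -> 10 lines: eok bpo bkcvz ayecu qoaz nwqor byx zff jprz iaj
Hunk 6: at line 1 remove [bkcvz,ayecu,qoaz] add [ppd,bfmb] -> 9 lines: eok bpo ppd bfmb nwqor byx zff jprz iaj

Answer: eok
bpo
ppd
bfmb
nwqor
byx
zff
jprz
iaj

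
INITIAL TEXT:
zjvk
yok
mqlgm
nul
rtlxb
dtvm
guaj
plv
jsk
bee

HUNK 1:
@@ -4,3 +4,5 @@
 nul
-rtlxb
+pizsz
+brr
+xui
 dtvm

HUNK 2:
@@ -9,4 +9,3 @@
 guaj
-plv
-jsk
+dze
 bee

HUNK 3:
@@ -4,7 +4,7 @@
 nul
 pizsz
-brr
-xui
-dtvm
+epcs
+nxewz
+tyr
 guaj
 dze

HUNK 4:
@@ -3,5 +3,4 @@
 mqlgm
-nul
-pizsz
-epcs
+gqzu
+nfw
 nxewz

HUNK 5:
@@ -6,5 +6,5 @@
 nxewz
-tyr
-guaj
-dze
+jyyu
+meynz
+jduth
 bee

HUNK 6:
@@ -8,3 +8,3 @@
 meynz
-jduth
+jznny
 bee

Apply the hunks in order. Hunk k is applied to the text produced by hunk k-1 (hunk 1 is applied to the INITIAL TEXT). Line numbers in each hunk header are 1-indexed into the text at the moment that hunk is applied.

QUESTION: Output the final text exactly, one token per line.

Answer: zjvk
yok
mqlgm
gqzu
nfw
nxewz
jyyu
meynz
jznny
bee

Derivation:
Hunk 1: at line 4 remove [rtlxb] add [pizsz,brr,xui] -> 12 lines: zjvk yok mqlgm nul pizsz brr xui dtvm guaj plv jsk bee
Hunk 2: at line 9 remove [plv,jsk] add [dze] -> 11 lines: zjvk yok mqlgm nul pizsz brr xui dtvm guaj dze bee
Hunk 3: at line 4 remove [brr,xui,dtvm] add [epcs,nxewz,tyr] -> 11 lines: zjvk yok mqlgm nul pizsz epcs nxewz tyr guaj dze bee
Hunk 4: at line 3 remove [nul,pizsz,epcs] add [gqzu,nfw] -> 10 lines: zjvk yok mqlgm gqzu nfw nxewz tyr guaj dze bee
Hunk 5: at line 6 remove [tyr,guaj,dze] add [jyyu,meynz,jduth] -> 10 lines: zjvk yok mqlgm gqzu nfw nxewz jyyu meynz jduth bee
Hunk 6: at line 8 remove [jduth] add [jznny] -> 10 lines: zjvk yok mqlgm gqzu nfw nxewz jyyu meynz jznny bee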